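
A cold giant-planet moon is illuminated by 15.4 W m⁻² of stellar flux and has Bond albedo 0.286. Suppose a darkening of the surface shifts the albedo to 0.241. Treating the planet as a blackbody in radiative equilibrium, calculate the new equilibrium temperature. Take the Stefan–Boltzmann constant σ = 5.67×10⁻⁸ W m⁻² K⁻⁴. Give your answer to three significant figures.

With the new albedo, S(1−α₂)/4 = 2.922 W m⁻², so T₂ = 84.73 K.

84.7 kelvin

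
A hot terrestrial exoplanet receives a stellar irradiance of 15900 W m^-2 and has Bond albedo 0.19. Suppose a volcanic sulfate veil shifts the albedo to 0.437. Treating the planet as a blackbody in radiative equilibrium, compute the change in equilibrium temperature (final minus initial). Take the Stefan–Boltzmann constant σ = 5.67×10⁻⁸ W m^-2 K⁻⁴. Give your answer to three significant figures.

-42.4 K

With α = 0.19, T₁ = 488.2 K.
With α = 0.437, T₂ = 445.7 K.
ΔT = T₂ − T₁ = -42.43 K.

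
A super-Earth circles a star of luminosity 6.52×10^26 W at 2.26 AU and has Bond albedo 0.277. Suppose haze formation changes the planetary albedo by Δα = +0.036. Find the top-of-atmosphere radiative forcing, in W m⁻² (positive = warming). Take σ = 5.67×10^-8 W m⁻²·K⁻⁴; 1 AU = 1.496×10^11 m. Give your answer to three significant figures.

d = 2.26 × 1.496×10^11 m = 3.381×10^11 m.
Flux at the orbit: S = L/(4πd²) = 6.52×10^26/(4π·(3.38×10^11)²) = 453.9 W m⁻².
ΔF = −(S/4)Δα = −(453.9/4)×(+0.036) = -4.085 W m⁻².

-4.09 W m⁻²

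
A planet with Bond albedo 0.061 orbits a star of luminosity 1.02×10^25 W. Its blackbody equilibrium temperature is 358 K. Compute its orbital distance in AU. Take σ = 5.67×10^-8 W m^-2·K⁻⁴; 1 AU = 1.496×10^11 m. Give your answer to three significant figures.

0.0956 AU

Required flux: S = 4σT⁴/(1−α) = 3967 W m^-2.
From L = 4πd²S, d = √(1.02×10^25/(4π·3967)) = 1.430×10^10 m = 0.09561 AU.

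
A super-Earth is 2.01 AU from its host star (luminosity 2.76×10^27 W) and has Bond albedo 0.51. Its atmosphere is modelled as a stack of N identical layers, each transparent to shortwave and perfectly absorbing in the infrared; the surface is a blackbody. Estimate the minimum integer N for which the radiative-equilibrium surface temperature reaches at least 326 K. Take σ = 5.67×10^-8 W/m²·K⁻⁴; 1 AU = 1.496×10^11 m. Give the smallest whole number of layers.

2

Orbital distance: d = 2.01 AU = 3.007×10^11 m.
S = L/(4πd²) = 2429 W/m².
Top-of-atmosphere balance: σT_e⁴ = S(1−α)/4 = 297.6 W/m² → T_e = 269.2 K.
Need (N+1)T_e⁴ ≥ T_s⁴, i.e. N+1 ≥ (326/269.2)⁴ = 2.152.
The minimum whole number is N = 2.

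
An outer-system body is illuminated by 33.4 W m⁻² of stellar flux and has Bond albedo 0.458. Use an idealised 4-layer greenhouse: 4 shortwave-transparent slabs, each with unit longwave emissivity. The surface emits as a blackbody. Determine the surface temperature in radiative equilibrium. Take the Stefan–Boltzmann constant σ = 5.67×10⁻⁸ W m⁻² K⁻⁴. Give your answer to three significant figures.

141 K

OLR = S(1−α)/4 = 4.526 W m⁻²; the top layer radiates at T_e = 94.52 K.
Layer-by-layer balance gives σT_s⁴ = (N+1)σT_e⁴, so T_s = 5^¼·94.52 = 141.3 K.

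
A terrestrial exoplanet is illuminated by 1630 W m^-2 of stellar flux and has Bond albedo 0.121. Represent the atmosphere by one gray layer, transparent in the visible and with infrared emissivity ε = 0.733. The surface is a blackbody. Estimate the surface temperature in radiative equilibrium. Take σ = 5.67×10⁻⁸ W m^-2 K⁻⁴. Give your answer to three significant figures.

316 K

Effective emission temperature (TOA balance): σT_e⁴ = S(1−α)/4 = 358.2 W m^-2 → T_e = 281.9 K.
The surface balance (absorbed SW + ε·downward IR = σT_s⁴) with T_a⁴ = T_s⁴/2 reduces to T_s = T_e·[2/(2−ε)]^¼ = 316.0 K.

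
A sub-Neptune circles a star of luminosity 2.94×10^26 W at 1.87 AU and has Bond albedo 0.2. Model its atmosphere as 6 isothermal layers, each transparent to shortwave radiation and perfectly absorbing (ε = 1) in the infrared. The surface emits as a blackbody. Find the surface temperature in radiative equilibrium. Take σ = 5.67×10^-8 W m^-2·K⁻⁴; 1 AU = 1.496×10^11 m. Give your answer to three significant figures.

293 K

d = 1.87 × 1.496×10^11 m = 2.798×10^11 m.
Spreading L over a sphere of radius d: S = 2.94×10^26/(4π·2.80×10^11²) = 298.9 W m^-2.
Top-of-atmosphere balance: σT_e⁴ = S(1−α)/4 = 59.79 W m^-2 → T_e = 180.2 K.
With N = 6 opaque layers, T_s = (N+1)^(1/4)·T_e = 7^(1/4)·180.2 = 293.1 K.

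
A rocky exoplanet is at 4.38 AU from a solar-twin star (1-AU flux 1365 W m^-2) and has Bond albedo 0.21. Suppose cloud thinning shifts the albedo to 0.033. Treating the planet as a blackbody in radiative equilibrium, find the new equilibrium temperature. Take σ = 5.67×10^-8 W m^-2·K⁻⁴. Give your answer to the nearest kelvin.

132 K

Flux at the orbit: S = 1365/(4.38)² = 71.15 W m^-2.
New equilibrium: T₂ = [(1−0.033)·71.15/(4σ)]^(1/4) = 132.0 K.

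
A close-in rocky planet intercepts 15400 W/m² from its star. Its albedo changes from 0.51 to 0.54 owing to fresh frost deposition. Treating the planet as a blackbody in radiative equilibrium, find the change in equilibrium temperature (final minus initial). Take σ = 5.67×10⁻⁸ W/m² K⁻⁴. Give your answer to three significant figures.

-6.69 kelvin

Before: T₁ = [15400·0.49/(4σ)]^(1/4) = 427.1 K.
After:  T₂ = [15400·0.46/(4σ)]^(1/4) = 420.4 K.
Change: 420.4 − 427.1 = -6.693 K.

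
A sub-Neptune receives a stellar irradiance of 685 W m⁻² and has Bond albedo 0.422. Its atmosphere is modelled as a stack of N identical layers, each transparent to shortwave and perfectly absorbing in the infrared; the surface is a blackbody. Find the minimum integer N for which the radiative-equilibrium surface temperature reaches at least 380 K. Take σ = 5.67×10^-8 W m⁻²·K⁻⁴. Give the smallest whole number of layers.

11

The effective emission temperature is T_e = [S(1−α)/(4σ)]^¼ = 204.4 K.
Need (N+1)T_e⁴ ≥ T_s⁴, i.e. N+1 ≥ (380/204.4)⁴ = 11.944.
Rounding up, N = 11.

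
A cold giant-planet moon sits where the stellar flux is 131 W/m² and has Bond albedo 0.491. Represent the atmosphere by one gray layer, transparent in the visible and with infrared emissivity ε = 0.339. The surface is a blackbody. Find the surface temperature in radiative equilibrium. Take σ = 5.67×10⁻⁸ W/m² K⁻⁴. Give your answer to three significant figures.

137 K

The planet radiates to space at T_e = [S(1−α)/(4σ)]^(1/4) = 130.9 K.
For a single slab of emissivity ε, T_s⁴ = 2T_e⁴/(2−ε); thus T_s = 130.9·(1.204)^(1/4) = 137.2 K.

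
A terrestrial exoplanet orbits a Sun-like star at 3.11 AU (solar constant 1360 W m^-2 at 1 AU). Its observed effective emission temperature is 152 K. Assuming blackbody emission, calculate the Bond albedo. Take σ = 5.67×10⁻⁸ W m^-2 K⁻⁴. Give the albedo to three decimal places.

Irradiance scales as 1/d², so S = 1360 W m^-2 × (1/3.11)² = 140.6 W m^-2.
Rearranging the radiative balance, α = 1 − 4σT⁴/S.
σT⁴ = 30.27 W m^-2, so 4σT⁴ = 121.1 W m^-2.
1−α = 121.1/140.6 = 0.8610, so α = 0.1390.

0.139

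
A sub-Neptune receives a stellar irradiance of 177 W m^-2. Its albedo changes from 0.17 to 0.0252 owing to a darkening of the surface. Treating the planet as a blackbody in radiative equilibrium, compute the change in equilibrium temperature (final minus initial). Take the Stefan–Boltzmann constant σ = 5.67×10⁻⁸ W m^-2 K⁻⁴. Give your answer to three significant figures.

6.54 K

Before: T₁ = [177.0·0.83/(4σ)]^(1/4) = 159.5 K.
With α = 0.0252, T₂ = 166.1 K.
Change: 166.1 − 159.5 = 6.544 K.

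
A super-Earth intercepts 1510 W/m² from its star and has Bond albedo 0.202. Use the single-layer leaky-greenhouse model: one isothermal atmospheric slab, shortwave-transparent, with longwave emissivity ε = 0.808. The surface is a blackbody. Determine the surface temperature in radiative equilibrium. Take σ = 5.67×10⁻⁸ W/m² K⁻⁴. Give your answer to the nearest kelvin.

307 kelvin

Effective emission temperature (TOA balance): σT_e⁴ = S(1−α)/4 = 301.2 W/m² → T_e = 270.0 K.
The surface balance (absorbed SW + ε·downward IR = σT_s⁴) with T_a⁴ = T_s⁴/2 reduces to T_s = T_e·[2/(2−ε)]^¼ = 307.3 K.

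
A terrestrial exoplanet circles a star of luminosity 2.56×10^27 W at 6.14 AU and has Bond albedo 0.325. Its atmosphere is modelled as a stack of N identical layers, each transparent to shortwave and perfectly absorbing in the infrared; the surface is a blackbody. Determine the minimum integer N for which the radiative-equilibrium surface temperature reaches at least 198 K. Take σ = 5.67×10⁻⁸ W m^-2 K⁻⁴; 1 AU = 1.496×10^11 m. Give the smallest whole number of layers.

2

d = 6.14 × 1.496×10^11 m = 9.185×10^11 m.
Flux at the orbit: S = L/(4πd²) = 2.56×10^27/(4π·(9.19×10^11)²) = 241.5 W m^-2.
Top-of-atmosphere balance: σT_e⁴ = S(1−α)/4 = 40.74 W m^-2 → T_e = 163.7 K.
T_s = (N+1)^(1/4)·T_e ≥ 198 K requires N+1 ≥ (T_s/T_e)⁴ = (198/163.7)⁴ = 2.139.
Rounding up, N = 2.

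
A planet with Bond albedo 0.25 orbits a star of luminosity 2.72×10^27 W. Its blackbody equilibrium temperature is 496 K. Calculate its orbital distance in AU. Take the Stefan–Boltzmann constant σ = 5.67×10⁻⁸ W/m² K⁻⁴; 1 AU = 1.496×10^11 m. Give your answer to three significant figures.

The flux needed for this T is 4σT⁴/(1−0.25) = 18300 W/m².
From L = 4πd²S, d = √(2.72×10^27/(4π·18300)) = 1.087×10^11 m = 0.7269 AU.

0.727 AU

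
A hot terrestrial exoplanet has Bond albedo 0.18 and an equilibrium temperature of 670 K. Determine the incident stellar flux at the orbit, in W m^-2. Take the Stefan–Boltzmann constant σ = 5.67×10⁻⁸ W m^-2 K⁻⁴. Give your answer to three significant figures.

From S(1−α)/4 = σT⁴: S = 4σT⁴/(1−α).
σT⁴ = 5.67×10⁻⁸·(670)⁴ = 11430 W m^-2.
So S = 4×11430/(1−0.18) = 55740 W m^-2.

55700 W m^-2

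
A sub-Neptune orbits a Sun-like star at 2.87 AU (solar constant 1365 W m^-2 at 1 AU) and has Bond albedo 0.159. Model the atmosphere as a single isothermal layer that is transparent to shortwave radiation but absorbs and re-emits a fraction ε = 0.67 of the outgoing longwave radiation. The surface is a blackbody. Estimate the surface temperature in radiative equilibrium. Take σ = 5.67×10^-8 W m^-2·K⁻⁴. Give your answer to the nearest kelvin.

174 K

Irradiance scales as 1/d², so S = 1365 W m^-2 × (1/2.87)² = 165.7 W m^-2.
The planet radiates to space at T_e = [S(1−α)/(4σ)]^(1/4) = 157.4 K.
The surface balance (absorbed SW + ε·downward IR = σT_s⁴) with T_a⁴ = T_s⁴/2 reduces to T_s = T_e·[2/(2−ε)]^¼ = 174.4 K.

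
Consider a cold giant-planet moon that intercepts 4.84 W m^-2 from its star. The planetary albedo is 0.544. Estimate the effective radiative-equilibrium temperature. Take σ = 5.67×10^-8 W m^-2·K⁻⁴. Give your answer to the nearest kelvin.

56 kelvin

Absorbed flux (global mean): S(1−α)/4 = 4.840·0.456/4 = 0.5518 W m^-2.
Balancing against σT⁴: T = (0.5518/5.67×10⁻⁸)^(1/4) = 55.85 K.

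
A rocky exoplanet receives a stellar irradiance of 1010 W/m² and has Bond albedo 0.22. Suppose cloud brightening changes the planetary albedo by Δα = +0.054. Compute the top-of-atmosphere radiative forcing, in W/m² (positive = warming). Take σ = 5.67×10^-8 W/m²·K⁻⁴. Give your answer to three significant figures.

-13.6 W/m²

The change in absorbed flux is Δ[S(1−α)/4] = −SΔα/4 = -13.63 W/m².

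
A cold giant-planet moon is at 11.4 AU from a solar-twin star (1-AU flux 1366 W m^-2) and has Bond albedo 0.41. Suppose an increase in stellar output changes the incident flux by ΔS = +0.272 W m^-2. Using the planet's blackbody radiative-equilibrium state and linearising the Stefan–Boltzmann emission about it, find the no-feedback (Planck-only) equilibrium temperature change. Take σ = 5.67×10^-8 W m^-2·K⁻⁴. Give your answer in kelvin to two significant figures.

Irradiance scales as 1/d², so S = 1366 W m^-2 × (1/11.4)² = 10.51 W m^-2.
Unperturbed T_e = [10.51·(1−0.41)/(4σ)]^¼ = 72.31 K.
ΔF = Δ[S(1−α)]/4 = (1−0.41)·+0.272/4 = 0.04012 W m^-2.
Planck response: λ_P = 4σT_e³ = 4·5.67×10⁻⁸·(72.31)³ = 0.08576 W m^-2/K.
So ΔT₀ = 0.04012/0.08576 = 0.468 K.

0.47 K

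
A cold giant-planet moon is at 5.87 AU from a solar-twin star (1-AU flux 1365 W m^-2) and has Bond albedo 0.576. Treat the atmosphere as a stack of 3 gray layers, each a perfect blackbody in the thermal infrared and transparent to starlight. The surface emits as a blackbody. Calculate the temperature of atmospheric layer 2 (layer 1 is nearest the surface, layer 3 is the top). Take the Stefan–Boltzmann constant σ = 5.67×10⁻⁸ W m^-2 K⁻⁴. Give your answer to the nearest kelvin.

110 K

By the inverse-square law, S = 1365/5.87² = 39.61 W m^-2.
Top-of-atmosphere balance: σT_e⁴ = S(1−α)/4 = 4.199 W m^-2 → T_e = 92.77 K.
In the N-layer model, layer k (counted from the surface) has T_k = (N+1−k)^(1/4)·T_e.
With k = 2: T_2 = (3+1−2)^¼·92.77 K = 110.3 K.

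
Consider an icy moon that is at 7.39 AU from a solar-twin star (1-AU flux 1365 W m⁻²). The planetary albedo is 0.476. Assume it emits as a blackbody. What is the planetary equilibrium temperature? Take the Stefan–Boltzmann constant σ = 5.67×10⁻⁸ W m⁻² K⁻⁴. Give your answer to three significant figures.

87.2 K

By the inverse-square law, S = 1365/7.39² = 24.99 W m⁻².
The planet absorbs (1−α)S over its disc πR² and re-emits over 4πR², so the mean absorbed flux is (1−0.476)·24.99/4 = 3.274 W m⁻².
In equilibrium σT⁴ equals this, so T = 87.17 K.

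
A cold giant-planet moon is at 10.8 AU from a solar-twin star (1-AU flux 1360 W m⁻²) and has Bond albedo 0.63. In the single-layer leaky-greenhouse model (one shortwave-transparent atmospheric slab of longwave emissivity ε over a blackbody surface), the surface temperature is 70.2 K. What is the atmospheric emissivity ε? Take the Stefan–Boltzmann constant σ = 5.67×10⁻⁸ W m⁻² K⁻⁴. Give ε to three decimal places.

0.433

By the inverse-square law, S = 1360/10.8² = 11.66 W m⁻².
First, T_e = [11.66·(1−0.63)/(4σ)]^(1/4) = 66.04 K.
Since (2−ε)/2 = (T_e/T_s)⁴ = 0.7833, ε = 0.4335.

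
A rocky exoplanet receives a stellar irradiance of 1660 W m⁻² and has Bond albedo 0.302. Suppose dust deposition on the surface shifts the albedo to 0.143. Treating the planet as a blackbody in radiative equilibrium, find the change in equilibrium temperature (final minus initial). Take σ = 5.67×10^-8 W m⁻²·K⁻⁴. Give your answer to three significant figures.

Before: T₁ = [1660·0.698/(4σ)]^(1/4) = 267.3 K.
Final:   T₂ = [S(1−0.143)/(4σ)]^(1/4) = 281.4 K.
ΔT = T₂ − T₁ = 14.07 K.

14.1 kelvin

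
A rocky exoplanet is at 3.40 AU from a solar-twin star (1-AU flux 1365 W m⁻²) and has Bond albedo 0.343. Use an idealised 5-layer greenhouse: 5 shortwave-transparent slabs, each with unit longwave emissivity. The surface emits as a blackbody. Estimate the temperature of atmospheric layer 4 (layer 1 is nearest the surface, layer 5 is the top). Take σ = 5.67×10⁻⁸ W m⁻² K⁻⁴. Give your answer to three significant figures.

By the inverse-square law, S = 1365/3.40² = 118.1 W m⁻².
OLR = S(1−α)/4 = 19.39 W m⁻²; the top layer radiates at T_e = 136.0 K.
Each opaque layer satisfies 2T_j⁴ = T_{j−1}⁴ + T_{j+1}⁴, giving T_k⁴ = (N+1−k)T_e⁴.
With k = 4: T_4 = (5+1−4)^¼·136.0 K = 161.7 K.

162 K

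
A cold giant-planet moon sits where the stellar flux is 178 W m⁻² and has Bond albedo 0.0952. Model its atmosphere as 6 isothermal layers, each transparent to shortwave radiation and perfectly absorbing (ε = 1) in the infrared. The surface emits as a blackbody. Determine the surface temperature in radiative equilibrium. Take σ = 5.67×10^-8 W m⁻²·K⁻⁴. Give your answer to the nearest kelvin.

OLR = S(1−α)/4 = 40.26 W m⁻²; the top layer radiates at T_e = 163.2 K.
With N = 6 opaque layers, T_s = (N+1)^(1/4)·T_e = 7^(1/4)·163.2 = 265.5 K.

266 K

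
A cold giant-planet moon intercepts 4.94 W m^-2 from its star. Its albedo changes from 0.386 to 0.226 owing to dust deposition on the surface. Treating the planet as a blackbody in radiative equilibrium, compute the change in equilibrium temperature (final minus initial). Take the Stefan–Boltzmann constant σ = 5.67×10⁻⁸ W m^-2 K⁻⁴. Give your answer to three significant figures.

3.60 kelvin

With α = 0.386, T₁ = 60.47 K.
Final:   T₂ = [S(1−0.226)/(4σ)]^(1/4) = 64.08 K.
Change: 64.08 − 60.47 = 3.604 K.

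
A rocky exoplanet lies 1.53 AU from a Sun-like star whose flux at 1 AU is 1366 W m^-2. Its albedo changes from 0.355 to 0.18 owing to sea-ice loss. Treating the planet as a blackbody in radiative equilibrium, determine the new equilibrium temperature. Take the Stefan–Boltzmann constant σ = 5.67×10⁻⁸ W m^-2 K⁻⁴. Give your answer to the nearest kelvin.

214 kelvin

Flux at the orbit: S = 1366/(1.53)² = 583.5 W m^-2.
New equilibrium: T₂ = [(1−0.18)·583.5/(4σ)]^(1/4) = 214.3 K.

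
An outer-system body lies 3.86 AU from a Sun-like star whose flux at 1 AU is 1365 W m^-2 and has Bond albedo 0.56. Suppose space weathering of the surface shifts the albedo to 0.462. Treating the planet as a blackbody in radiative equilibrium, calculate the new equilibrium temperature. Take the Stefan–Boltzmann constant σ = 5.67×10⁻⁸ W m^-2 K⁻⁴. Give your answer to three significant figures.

121 K

Irradiance scales as 1/d², so S = 1365 W m^-2 × (1/3.86)² = 91.61 W m^-2.
With the new albedo, S(1−α₂)/4 = 12.32 W m^-2, so T₂ = 121.4 K.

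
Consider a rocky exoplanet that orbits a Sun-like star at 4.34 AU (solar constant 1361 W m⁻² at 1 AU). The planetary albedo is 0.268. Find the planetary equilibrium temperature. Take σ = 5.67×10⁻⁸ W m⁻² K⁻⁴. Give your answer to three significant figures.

124 K

Irradiance scales as 1/d², so S = 1361 W m⁻² × (1/4.34)² = 72.26 W m⁻².
Absorbed flux (global mean): S(1−α)/4 = 72.26·0.732/4 = 13.22 W m⁻².
Balancing against σT⁴: T = (13.22/5.67×10⁻⁸)^(1/4) = 123.6 K.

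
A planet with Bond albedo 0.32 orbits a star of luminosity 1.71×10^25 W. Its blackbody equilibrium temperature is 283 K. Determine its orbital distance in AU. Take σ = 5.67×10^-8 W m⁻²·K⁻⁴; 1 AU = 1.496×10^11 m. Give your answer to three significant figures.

0.169 AU

Required flux: S = 4σT⁴/(1−α) = 2139 W m⁻².
Then d = [L/(4πS)]^(1/2) = 2.522×10^10 m, i.e. 0.1686 AU.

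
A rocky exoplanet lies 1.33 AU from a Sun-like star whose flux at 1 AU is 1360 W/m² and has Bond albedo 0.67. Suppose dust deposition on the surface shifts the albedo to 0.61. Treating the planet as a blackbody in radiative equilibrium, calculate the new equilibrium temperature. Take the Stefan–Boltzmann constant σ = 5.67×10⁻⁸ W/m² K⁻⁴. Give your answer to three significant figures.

191 K

Irradiance scales as 1/d², so S = 1360 W/m² × (1/1.33)² = 768.8 W/m².
T₂ = [S(1−α₂)/(4σ)]^(1/4) = [768.8·0.39/(4σ)]^(1/4) = 190.7 K.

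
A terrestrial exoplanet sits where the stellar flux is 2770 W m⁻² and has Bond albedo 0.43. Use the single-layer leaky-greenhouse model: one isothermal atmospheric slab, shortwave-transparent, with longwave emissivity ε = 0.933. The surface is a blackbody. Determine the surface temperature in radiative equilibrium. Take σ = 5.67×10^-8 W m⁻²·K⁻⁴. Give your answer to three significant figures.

338 K

The planet radiates to space at T_e = [S(1−α)/(4σ)]^(1/4) = 288.9 K.
The surface balance (absorbed SW + ε·downward IR = σT_s⁴) with T_a⁴ = T_s⁴/2 reduces to T_s = T_e·[2/(2−ε)]^¼ = 338.0 K.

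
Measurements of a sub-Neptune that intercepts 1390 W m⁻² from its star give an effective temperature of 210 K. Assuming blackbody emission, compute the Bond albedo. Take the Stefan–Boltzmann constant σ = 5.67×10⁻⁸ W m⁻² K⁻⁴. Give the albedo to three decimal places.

Energy balance: S(1−α)/4 = σT⁴, so 1−α = 4σT⁴/S.
σT⁴ = 110.3 W m⁻², so 4σT⁴ = 441.1 W m⁻².
Hence α = 1 − 441.1/1390 = 0.6827.

0.683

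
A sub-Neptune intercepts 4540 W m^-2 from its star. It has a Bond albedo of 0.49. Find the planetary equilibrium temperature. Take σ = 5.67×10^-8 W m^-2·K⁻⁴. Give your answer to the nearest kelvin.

318 kelvin

Averaging over the sphere, the absorbed flux is S(1−α)/4 = 578.9 W m^-2.
In equilibrium σT⁴ equals this, so T = 317.9 K.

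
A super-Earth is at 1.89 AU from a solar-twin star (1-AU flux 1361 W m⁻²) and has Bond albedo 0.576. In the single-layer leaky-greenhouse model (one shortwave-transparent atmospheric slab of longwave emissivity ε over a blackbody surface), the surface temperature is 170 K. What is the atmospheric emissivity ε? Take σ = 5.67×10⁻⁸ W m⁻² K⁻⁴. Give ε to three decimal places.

0.294

Irradiance scales as 1/d², so S = 1361 W m⁻² × (1/1.89)² = 381.0 W m⁻².
Effective temperature: T_e = [S(1−α)/(4σ)]^(1/4) = 163.4 K.
Since (2−ε)/2 = (T_e/T_s)⁴ = 0.8528, ε = 0.2943.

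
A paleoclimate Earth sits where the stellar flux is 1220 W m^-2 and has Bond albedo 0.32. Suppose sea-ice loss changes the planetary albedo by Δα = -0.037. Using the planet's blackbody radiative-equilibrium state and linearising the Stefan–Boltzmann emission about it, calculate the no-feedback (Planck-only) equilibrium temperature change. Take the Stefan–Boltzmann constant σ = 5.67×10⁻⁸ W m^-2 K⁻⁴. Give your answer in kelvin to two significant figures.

3.3 K

Unperturbed T_e = [1220·(1−0.32)/(4σ)]^¼ = 245.9 K.
TOA radiative forcing: ΔF = −S·Δα/4 = −1220·(-0.037)/4 = 11.29 W m^-2.
Linearising σT⁴ gives d(σT⁴)/dT = 4σT_e³ = 3.373 W m^-2 per K.
Hence the no-feedback warming is ΔF/(4σT_e³) = 3.35 K.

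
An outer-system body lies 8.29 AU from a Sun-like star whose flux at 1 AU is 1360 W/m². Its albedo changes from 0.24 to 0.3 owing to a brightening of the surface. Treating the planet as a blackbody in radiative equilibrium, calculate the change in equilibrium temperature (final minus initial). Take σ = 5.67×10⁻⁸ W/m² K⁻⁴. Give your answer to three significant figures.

By the inverse-square law, S = 1360/8.29² = 19.79 W/m².
Before: T₁ = [19.79·0.76/(4σ)]^(1/4) = 90.24 K.
With α = 0.3, T₂ = 88.40 K.
ΔT = T₂ − T₁ = -1.836 K.

-1.84 kelvin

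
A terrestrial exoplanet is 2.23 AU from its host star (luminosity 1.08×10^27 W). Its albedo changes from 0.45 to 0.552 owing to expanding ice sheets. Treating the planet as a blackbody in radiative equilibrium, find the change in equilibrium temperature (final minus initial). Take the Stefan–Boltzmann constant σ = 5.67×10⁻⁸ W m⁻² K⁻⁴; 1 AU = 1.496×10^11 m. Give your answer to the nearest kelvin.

Orbital distance: d = 2.23 AU = 3.336×10^11 m.
Spreading L over a sphere of radius d: S = 1.08×10^27/(4π·3.34×10^11²) = 772.2 W m⁻².
Initial: T₁ = [S(1−0.45)/(4σ)]^(1/4) = 208.0 K.
Final:   T₂ = [S(1−0.552)/(4σ)]^(1/4) = 197.6 K.
Change: 197.6 − 208.0 = -10.40 K.

-10 kelvin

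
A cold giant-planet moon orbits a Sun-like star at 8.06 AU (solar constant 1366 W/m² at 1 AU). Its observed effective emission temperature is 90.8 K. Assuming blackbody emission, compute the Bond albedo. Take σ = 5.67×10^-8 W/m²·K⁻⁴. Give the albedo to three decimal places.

Flux at the orbit: S = 1366/(8.06)² = 21.03 W/m².
From σT⁴ = S(1−α)/4 we invert for α: 1−α = 4σT⁴/S.
σT⁴ = 3.854 W/m², so 4σT⁴ = 15.42 W/m².
1−α = 15.42/21.03 = 0.7332, so α = 0.2668.

0.267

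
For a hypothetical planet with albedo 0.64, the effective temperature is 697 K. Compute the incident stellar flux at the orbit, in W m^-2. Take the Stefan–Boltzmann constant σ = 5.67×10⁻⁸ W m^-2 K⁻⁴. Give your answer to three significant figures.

From S(1−α)/4 = σT⁴: S = 4σT⁴/(1−α).
The emitted flux is σT⁴ = 13380 W m^-2.
S = 4·13380/0.36 = 1.487×10^5 W m^-2.

1.49×10^5 W m^-2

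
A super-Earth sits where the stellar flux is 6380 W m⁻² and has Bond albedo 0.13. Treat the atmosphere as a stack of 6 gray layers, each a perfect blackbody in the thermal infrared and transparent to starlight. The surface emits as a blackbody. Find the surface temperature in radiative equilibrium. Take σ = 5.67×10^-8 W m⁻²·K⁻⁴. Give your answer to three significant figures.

OLR = S(1−α)/4 = 1388 W m⁻²; the top layer radiates at T_e = 395.5 K.
With N = 6 opaque layers, T_s = (N+1)^(1/4)·T_e = 7^(1/4)·395.5 = 643.4 K.

643 K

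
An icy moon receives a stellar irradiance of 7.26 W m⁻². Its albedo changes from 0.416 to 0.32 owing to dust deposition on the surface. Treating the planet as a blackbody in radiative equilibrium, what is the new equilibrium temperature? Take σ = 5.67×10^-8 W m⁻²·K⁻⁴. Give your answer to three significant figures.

New equilibrium: T₂ = [(1−0.32)·7.260/(4σ)]^(1/4) = 68.30 K.

68.3 K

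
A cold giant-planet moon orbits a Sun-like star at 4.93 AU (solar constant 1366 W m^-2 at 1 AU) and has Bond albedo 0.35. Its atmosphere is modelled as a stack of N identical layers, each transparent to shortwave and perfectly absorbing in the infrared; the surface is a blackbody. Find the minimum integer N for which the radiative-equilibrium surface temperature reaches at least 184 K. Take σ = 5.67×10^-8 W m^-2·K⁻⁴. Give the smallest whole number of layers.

7

Irradiance scales as 1/d², so S = 1366 W m^-2 × (1/4.93)² = 56.20 W m^-2.
Top-of-atmosphere balance: σT_e⁴ = S(1−α)/4 = 9.133 W m^-2 → T_e = 112.7 K.
Since T_s⁴ = (N+1)T_e⁴, we need N ≥ (T_s/T_e)⁴ − 1 = 6.116.
So N ≥ 6.116; the smallest integer is N = 7.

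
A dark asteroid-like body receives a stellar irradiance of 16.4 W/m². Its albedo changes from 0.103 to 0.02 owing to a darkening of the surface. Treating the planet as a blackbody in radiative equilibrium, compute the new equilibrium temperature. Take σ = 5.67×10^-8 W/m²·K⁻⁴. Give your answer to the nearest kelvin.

New equilibrium: T₂ = [(1−0.02)·16.40/(4σ)]^(1/4) = 91.75 K.

92 K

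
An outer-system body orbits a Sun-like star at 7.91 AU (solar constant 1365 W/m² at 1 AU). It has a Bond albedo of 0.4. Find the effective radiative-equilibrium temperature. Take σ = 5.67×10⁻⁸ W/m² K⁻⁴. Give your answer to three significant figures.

Irradiance scales as 1/d², so S = 1365 W/m² × (1/7.91)² = 21.82 W/m².
The planet absorbs (1−α)S over its disc πR² and re-emits over 4πR², so the mean absorbed flux is (1−0.4)·21.82/4 = 3.272 W/m².
Balancing against σT⁴: T = (3.272/5.67×10⁻⁸)^(1/4) = 87.16 K.

87.2 K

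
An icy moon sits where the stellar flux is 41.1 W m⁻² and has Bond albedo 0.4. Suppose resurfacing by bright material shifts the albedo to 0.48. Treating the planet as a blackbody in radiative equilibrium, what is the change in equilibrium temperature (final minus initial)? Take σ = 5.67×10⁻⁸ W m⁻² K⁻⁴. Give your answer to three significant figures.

-3.59 K

Before: T₁ = [41.10·0.6/(4σ)]^(1/4) = 102.1 K.
After:  T₂ = [41.10·0.52/(4σ)]^(1/4) = 98.53 K.
ΔT = T₂ − T₁ = -3.589 K.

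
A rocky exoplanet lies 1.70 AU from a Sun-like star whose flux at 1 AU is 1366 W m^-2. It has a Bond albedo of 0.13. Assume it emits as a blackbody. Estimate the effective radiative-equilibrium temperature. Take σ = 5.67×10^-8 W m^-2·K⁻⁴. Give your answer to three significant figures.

By the inverse-square law, S = 1366/1.70² = 472.7 W m^-2.
Averaging over the sphere, the absorbed flux is S(1−α)/4 = 102.8 W m^-2.
Balancing against σT⁴: T = (102.8/5.67×10⁻⁸)^(1/4) = 206.4 K.

206 K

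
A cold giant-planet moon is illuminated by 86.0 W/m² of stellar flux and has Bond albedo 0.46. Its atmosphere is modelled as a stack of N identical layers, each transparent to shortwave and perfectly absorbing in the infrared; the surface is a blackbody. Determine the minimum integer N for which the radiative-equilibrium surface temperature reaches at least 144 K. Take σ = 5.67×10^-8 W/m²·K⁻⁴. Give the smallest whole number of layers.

OLR = S(1−α)/4 = 11.61 W/m²; the top layer radiates at T_e = 119.6 K.
T_s = (N+1)^(1/4)·T_e ≥ 144 K requires N+1 ≥ (T_s/T_e)⁴ = (144/119.6)⁴ = 2.100.
Rounding up, N = 2.

2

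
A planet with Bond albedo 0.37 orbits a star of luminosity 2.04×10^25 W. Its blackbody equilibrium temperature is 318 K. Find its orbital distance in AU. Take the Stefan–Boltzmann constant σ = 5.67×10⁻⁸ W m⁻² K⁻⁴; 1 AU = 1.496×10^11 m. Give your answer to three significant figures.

Energy balance gives S = 4σT⁴/(1−α) = 3681 W m⁻².
Then d = [L/(4πS)]^(1/2) = 2.100×10^10 m, i.e. 0.1404 AU.

0.140 AU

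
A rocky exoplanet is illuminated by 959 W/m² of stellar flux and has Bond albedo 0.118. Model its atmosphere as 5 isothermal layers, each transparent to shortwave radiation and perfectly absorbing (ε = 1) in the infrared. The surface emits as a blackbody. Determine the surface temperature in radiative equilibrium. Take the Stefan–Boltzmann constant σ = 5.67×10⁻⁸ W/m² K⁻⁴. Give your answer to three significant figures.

387 K

The effective emission temperature is T_e = [S(1−α)/(4σ)]^¼ = 247.1 K.
Layer-by-layer balance gives σT_s⁴ = (N+1)σT_e⁴, so T_s = 6^¼·247.1 = 386.8 K.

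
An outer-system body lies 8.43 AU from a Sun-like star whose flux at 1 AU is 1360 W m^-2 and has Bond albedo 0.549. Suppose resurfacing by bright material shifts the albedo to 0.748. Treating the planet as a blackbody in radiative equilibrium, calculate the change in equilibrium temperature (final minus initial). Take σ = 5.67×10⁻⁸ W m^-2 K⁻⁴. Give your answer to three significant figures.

Flux at the orbit: S = 1360/(8.43)² = 19.14 W m^-2.
Initial: T₁ = [S(1−0.549)/(4σ)]^(1/4) = 78.54 K.
With α = 0.748, T₂ = 67.91 K.
Change: 67.91 − 78.54 = -10.64 K.

-10.6 K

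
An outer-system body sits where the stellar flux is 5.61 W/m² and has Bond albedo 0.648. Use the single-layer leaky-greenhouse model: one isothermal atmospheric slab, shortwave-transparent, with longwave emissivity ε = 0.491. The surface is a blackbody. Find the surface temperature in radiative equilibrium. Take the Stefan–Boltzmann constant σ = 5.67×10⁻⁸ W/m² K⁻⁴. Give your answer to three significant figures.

58.3 kelvin

Effective emission temperature (TOA balance): σT_e⁴ = S(1−α)/4 = 0.4937 W/m² → T_e = 54.32 K.
For a single slab of emissivity ε, T_s⁴ = 2T_e⁴/(2−ε); thus T_s = 54.32·(1.325)^(1/4) = 58.28 K.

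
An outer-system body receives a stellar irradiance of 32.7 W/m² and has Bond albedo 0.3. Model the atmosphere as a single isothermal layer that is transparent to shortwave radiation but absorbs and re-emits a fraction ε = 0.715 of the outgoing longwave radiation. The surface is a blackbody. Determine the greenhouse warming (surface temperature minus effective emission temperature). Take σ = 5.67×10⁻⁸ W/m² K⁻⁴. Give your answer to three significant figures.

Effective emission temperature (TOA balance): σT_e⁴ = S(1−α)/4 = 5.723 W/m² → T_e = 100.2 K.
The surface balance (absorbed SW + ε·downward IR = σT_s⁴) with T_a⁴ = T_s⁴/2 reduces to T_s = T_e·[2/(2−ε)]^¼ = 112.0 K.
The atmosphere warms the surface by 11.72 K.

11.7 kelvin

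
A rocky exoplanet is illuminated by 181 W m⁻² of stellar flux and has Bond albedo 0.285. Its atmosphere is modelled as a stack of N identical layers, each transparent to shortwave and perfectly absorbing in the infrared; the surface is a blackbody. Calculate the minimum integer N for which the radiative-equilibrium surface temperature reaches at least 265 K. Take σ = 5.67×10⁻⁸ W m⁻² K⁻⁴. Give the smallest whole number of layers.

Top-of-atmosphere balance: σT_e⁴ = S(1−α)/4 = 32.35 W m⁻² → T_e = 154.6 K.
Since T_s⁴ = (N+1)T_e⁴, we need N ≥ (T_s/T_e)⁴ − 1 = 7.643.
So N ≥ 7.643; the smallest integer is N = 8.

8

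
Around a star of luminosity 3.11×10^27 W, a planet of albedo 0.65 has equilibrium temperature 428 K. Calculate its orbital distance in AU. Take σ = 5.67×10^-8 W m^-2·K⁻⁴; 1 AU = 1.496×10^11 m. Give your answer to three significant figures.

0.713 AU

The flux needed for this T is 4σT⁴/(1−0.65) = 21740 W m^-2.
Then d = [L/(4πS)]^(1/2) = 1.067×10^11 m, i.e. 0.7131 AU.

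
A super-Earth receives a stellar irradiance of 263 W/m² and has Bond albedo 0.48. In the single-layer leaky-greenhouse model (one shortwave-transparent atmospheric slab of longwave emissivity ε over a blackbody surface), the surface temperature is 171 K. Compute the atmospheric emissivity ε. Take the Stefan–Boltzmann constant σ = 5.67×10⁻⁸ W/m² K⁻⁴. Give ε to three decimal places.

0.590

TOA balance gives T_e = 156.7 K.
Inverting T_s⁴ = 2T_e⁴/(2−ε): (T_e/T_s)⁴ = 0.7052, so ε = 2(1 − 0.7052) = 0.5895.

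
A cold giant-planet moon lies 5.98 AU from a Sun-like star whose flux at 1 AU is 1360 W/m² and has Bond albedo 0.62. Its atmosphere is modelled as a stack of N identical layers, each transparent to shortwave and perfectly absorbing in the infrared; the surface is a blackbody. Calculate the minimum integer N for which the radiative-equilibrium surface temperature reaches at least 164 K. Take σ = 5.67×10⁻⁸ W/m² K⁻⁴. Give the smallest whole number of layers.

11

Flux at the orbit: S = 1360/(5.98)² = 38.03 W/m².
The effective emission temperature is T_e = [S(1−α)/(4σ)]^¼ = 89.34 K.
Since T_s⁴ = (N+1)T_e⁴, we need N ≥ (T_s/T_e)⁴ − 1 = 10.353.
So N ≥ 10.353; the smallest integer is N = 11.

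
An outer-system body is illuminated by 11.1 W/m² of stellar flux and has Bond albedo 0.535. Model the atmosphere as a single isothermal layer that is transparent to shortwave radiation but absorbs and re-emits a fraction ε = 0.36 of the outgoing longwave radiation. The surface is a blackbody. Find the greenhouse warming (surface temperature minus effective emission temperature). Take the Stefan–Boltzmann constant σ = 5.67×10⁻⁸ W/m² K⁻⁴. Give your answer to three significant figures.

3.51 K

Effective emission temperature (TOA balance): σT_e⁴ = S(1−α)/4 = 1.290 W/m² → T_e = 69.07 K.
The surface balance (absorbed SW + ε·downward IR = σT_s⁴) with T_a⁴ = T_s⁴/2 reduces to T_s = T_e·[2/(2−ε)]^¼ = 72.58 K.
Greenhouse warming: T_s − T_e = 3.513 K.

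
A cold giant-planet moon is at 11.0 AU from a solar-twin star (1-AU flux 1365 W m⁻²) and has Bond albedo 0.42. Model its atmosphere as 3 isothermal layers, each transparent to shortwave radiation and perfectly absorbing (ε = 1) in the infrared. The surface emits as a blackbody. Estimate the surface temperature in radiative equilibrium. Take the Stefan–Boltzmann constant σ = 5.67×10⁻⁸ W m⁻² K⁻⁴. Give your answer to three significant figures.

104 K

Flux at the orbit: S = 1365/(11.0)² = 11.28 W m⁻².
OLR = S(1−α)/4 = 1.636 W m⁻²; the top layer radiates at T_e = 73.29 K.
For an N-layer opaque stack, T_s⁴ = (N+1)T_e⁴, hence T_s = (4)^(1/4)×73.29 K = 103.6 K.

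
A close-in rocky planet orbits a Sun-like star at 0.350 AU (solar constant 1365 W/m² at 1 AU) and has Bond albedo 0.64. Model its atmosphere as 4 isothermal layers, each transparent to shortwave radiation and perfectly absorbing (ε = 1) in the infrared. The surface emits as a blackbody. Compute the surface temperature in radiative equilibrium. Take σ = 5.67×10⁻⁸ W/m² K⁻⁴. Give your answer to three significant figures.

By the inverse-square law, S = 1365/0.350² = 11140 W/m².
Top-of-atmosphere balance: σT_e⁴ = S(1−α)/4 = 1003 W/m² → T_e = 364.7 K.
Layer-by-layer balance gives σT_s⁴ = (N+1)σT_e⁴, so T_s = 5^¼·364.7 = 545.3 K.

545 K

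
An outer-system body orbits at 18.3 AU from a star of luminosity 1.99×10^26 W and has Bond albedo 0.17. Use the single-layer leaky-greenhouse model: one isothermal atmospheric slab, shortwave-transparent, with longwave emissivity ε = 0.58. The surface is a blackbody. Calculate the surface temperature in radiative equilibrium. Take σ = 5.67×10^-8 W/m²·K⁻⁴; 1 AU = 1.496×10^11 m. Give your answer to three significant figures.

57.4 kelvin

Orbital distance: d = 18.3 AU = 2.738×10^12 m.
Spreading L over a sphere of radius d: S = 1.99×10^26/(4π·2.74×10^12²) = 2.113 W/m².
Effective emission temperature (TOA balance): σT_e⁴ = S(1−α)/4 = 0.4384 W/m² → T_e = 52.73 K.
The surface balance (absorbed SW + ε·downward IR = σT_s⁴) with T_a⁴ = T_s⁴/2 reduces to T_s = T_e·[2/(2−ε)]^¼ = 57.45 K.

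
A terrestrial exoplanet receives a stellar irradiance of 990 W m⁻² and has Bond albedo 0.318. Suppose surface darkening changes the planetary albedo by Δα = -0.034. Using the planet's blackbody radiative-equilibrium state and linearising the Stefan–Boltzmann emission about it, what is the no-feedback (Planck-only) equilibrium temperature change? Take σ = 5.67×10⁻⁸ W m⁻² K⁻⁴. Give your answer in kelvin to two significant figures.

The baseline emission temperature is T_e = 233.6 K.
TOA radiative forcing: ΔF = −S·Δα/4 = −990.0·(-0.034)/4 = 8.415 W m⁻².
Linearising σT⁴ gives d(σT⁴)/dT = 4σT_e³ = 2.891 W m⁻² per K.
So ΔT₀ = 8.415/2.891 = 2.91 K.

2.9 kelvin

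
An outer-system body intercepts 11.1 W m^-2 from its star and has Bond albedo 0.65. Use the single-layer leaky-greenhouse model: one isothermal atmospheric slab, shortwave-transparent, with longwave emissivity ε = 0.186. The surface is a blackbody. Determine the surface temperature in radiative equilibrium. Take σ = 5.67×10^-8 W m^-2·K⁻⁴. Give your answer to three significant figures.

65.9 K

The planet radiates to space at T_e = [S(1−α)/(4σ)]^(1/4) = 64.33 K.
The surface balance (absorbed SW + ε·downward IR = σT_s⁴) with T_a⁴ = T_s⁴/2 reduces to T_s = T_e·[2/(2−ε)]^¼ = 65.92 K.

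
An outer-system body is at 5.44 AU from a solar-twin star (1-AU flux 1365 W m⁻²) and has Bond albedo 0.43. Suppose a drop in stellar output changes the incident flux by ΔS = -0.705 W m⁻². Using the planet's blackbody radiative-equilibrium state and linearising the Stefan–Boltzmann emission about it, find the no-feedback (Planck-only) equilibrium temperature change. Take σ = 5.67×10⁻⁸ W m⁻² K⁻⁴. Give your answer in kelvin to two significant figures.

By the inverse-square law, S = 1365/5.44² = 46.12 W m⁻².
Reference equilibrium: T_e = [S(1−α)/(4σ)]^(1/4) = 103.8 K.
ΔF = Δ[S(1−α)]/4 = (1−0.43)·-0.705/4 = -0.1005 W m⁻².
The Planck feedback parameter is 4σT_e³ = 0.2534 W m⁻²/K.
So ΔT₀ = -0.1005/0.2534 = -0.396 K.

-0.40 K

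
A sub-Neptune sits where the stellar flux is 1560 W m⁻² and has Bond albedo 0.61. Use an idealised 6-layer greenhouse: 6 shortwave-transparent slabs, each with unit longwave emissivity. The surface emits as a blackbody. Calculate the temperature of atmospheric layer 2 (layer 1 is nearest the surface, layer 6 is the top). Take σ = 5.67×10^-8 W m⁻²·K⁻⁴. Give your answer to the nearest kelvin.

OLR = S(1−α)/4 = 152.1 W m⁻²; the top layer radiates at T_e = 227.6 K.
Each opaque layer satisfies 2T_j⁴ = T_{j−1}⁴ + T_{j+1}⁴, giving T_k⁴ = (N+1−k)T_e⁴.
T_2 = (5)^(1/4)·227.6 = 340.3 K.

340 K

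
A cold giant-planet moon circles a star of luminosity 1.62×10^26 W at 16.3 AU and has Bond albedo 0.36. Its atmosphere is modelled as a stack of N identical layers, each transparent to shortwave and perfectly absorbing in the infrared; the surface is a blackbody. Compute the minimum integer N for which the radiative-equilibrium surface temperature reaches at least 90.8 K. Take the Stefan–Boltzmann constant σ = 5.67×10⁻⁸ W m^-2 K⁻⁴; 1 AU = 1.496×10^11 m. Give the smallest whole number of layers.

11

Orbital distance: d = 16.3 AU = 2.438×10^12 m.
Flux at the orbit: S = L/(4πd²) = 1.62×10^26/(4π·(2.44×10^12)²) = 2.168 W m^-2.
The effective emission temperature is T_e = [S(1−α)/(4σ)]^¼ = 49.73 K.
T_s = (N+1)^(1/4)·T_e ≥ 90.8 K requires N+1 ≥ (T_s/T_e)⁴ = (90.8/49.73)⁴ = 11.111.
The minimum whole number is N = 11.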